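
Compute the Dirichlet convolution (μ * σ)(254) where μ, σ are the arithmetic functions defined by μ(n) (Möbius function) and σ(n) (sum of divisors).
(μ * σ)(254) = 254

Divisors of 254: [1, 2, 127, 254]. For each d | 254:
  d = 1: μ(1) · σ(254/1) = 1 · 384 = 384
  d = 2: μ(2) · σ(254/2) = -1 · 128 = -128
  d = 127: μ(127) · σ(254/127) = -1 · 3 = -3
  d = 254: μ(254) · σ(254/254) = 1 · 1 = 1
Summing: (μ * σ)(254) = 384 + -128 + -3 + 1 = 254.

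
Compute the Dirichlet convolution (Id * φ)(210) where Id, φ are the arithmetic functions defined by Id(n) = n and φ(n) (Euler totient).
(Id * φ)(210) = 1755

Divisors of 210: [1, 2, 3, 5, 6, 7, 10, 14, 15, 21, 30, 35, 42, 70, 105, 210]. For each d | 210:
  d = 1: Id(1) · φ(210/1) = 1 · 48 = 48
  d = 2: Id(2) · φ(210/2) = 2 · 48 = 96
  d = 3: Id(3) · φ(210/3) = 3 · 24 = 72
  d = 5: Id(5) · φ(210/5) = 5 · 12 = 60
  d = 6: Id(6) · φ(210/6) = 6 · 24 = 144
  d = 7: Id(7) · φ(210/7) = 7 · 8 = 56
  d = 10: Id(10) · φ(210/10) = 10 · 12 = 120
  d = 14: Id(14) · φ(210/14) = 14 · 8 = 112
  d = 15: Id(15) · φ(210/15) = 15 · 6 = 90
  d = 21: Id(21) · φ(210/21) = 21 · 4 = 84
  d = 30: Id(30) · φ(210/30) = 30 · 6 = 180
  d = 35: Id(35) · φ(210/35) = 35 · 2 = 70
  d = 42: Id(42) · φ(210/42) = 42 · 4 = 168
  d = 70: Id(70) · φ(210/70) = 70 · 2 = 140
  d = 105: Id(105) · φ(210/105) = 105 · 1 = 105
  d = 210: Id(210) · φ(210/210) = 210 · 1 = 210
Summing: (Id * φ)(210) = 48 + 96 + 72 + 60 + 144 + 56 + 120 + 112 + 90 + 84 + 180 + 70 + 168 + 140 + 105 + 210 = 1755.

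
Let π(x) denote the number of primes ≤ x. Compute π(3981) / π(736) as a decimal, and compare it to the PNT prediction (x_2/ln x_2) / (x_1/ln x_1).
π(3981)/π(736) = 549/130 ≈ 4.2231;  PNT prediction ≈ 4.3075.

π(736) = 130 and π(3981) = 549, so π(3981)/π(736) ≈ 4.2231. The PNT-predicted ratio is (3981/ln(3981)) / (736/ln(736)) ≈ 4.3075. The two agree to within a few percent, as expected.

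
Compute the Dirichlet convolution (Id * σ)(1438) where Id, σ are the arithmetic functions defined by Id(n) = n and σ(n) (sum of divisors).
(Id * σ)(1438) = 7195

Divisors of 1438: [1, 2, 719, 1438]. For each d | 1438:
  d = 1: Id(1) · σ(1438/1) = 1 · 2160 = 2160
  d = 2: Id(2) · σ(1438/2) = 2 · 720 = 1440
  d = 719: Id(719) · σ(1438/719) = 719 · 3 = 2157
  d = 1438: Id(1438) · σ(1438/1438) = 1438 · 1 = 1438
Summing: (Id * σ)(1438) = 2160 + 1440 + 2157 + 1438 = 7195.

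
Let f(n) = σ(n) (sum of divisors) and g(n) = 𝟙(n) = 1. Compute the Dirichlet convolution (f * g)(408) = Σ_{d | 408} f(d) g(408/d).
(σ * 𝟙)(408) = 2470

Divisors of 408: [1, 2, 3, 4, 6, 8, 12, 17, 24, 34, 51, 68, 102, 136, 204, 408]. For each d | 408:
  d = 1: σ(1) · 𝟙(408/1) = 1 · 1 = 1
  d = 2: σ(2) · 𝟙(408/2) = 3 · 1 = 3
  d = 3: σ(3) · 𝟙(408/3) = 4 · 1 = 4
  d = 4: σ(4) · 𝟙(408/4) = 7 · 1 = 7
  d = 6: σ(6) · 𝟙(408/6) = 12 · 1 = 12
  d = 8: σ(8) · 𝟙(408/8) = 15 · 1 = 15
  d = 12: σ(12) · 𝟙(408/12) = 28 · 1 = 28
  d = 17: σ(17) · 𝟙(408/17) = 18 · 1 = 18
  d = 24: σ(24) · 𝟙(408/24) = 60 · 1 = 60
  d = 34: σ(34) · 𝟙(408/34) = 54 · 1 = 54
  d = 51: σ(51) · 𝟙(408/51) = 72 · 1 = 72
  d = 68: σ(68) · 𝟙(408/68) = 126 · 1 = 126
  d = 102: σ(102) · 𝟙(408/102) = 216 · 1 = 216
  d = 136: σ(136) · 𝟙(408/136) = 270 · 1 = 270
  d = 204: σ(204) · 𝟙(408/204) = 504 · 1 = 504
  d = 408: σ(408) · 𝟙(408/408) = 1080 · 1 = 1080
Summing: (σ * 𝟙)(408) = 1 + 3 + 4 + 7 + 12 + 15 + 28 + 18 + 60 + 54 + 72 + 126 + 216 + 270 + 504 + 1080 = 2470.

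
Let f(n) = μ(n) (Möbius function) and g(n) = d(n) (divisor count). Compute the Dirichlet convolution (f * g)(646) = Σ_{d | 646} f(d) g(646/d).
(μ * d)(646) = 1

Divisors of 646: [1, 2, 17, 19, 34, 38, 323, 646]. For each d | 646:
  d = 1: μ(1) · d(646/1) = 1 · 8 = 8
  d = 2: μ(2) · d(646/2) = -1 · 4 = -4
  d = 17: μ(17) · d(646/17) = -1 · 4 = -4
  d = 19: μ(19) · d(646/19) = -1 · 4 = -4
  d = 34: μ(34) · d(646/34) = 1 · 2 = 2
  d = 38: μ(38) · d(646/38) = 1 · 2 = 2
  d = 323: μ(323) · d(646/323) = 1 · 2 = 2
  d = 646: μ(646) · d(646/646) = -1 · 1 = -1
Summing: (μ * d)(646) = 8 + -4 + -4 + -4 + 2 + 2 + 2 + -1 = 1.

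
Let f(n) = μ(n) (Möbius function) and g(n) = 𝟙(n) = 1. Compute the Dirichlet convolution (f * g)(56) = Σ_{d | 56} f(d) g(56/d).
(μ * 𝟙)(56) = 0

Divisors of 56: [1, 2, 4, 7, 8, 14, 28, 56]. For each d | 56:
  d = 1: μ(1) · 𝟙(56/1) = 1 · 1 = 1
  d = 2: μ(2) · 𝟙(56/2) = -1 · 1 = -1
  d = 4: μ(4) · 𝟙(56/4) = 0 · 1 = 0
  d = 7: μ(7) · 𝟙(56/7) = -1 · 1 = -1
  d = 8: μ(8) · 𝟙(56/8) = 0 · 1 = 0
  d = 14: μ(14) · 𝟙(56/14) = 1 · 1 = 1
  d = 28: μ(28) · 𝟙(56/28) = 0 · 1 = 0
  d = 56: μ(56) · 𝟙(56/56) = 0 · 1 = 0
Summing: (μ * 𝟙)(56) = 1 + -1 + 0 + -1 + 0 + 1 + 0 + 0 = 0.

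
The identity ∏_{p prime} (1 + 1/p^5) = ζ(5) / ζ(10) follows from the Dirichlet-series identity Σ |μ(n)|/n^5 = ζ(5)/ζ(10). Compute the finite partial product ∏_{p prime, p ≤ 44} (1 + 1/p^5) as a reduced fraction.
∏ = 337266640043527822041984546776597328186597199973708681183232/325579173304271359254907763799806016454065290452479278531405

The primes p ≤ 44 are [2, 3, 5, 7, 11, 13, 17, 19, 23, 29, 31, 37, 41, 43]. For each, (1 + 1/p^5) = (p^5 + 1)/p^5. Multiplying these fractions over p ∈ [2, 3, 5, 7, 11, 13, 17, 19, 23, 29, 31, 37, 41, 43] gives 337266640043527822041984546776597328186597199973708681183232/325579173304271359254907763799806016454065290452479278531405. (In the limit P → ∞ this tends to ζ(5)/ζ(10).)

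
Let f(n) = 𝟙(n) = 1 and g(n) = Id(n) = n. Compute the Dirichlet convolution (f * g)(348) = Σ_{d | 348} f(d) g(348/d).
(𝟙 * Id)(348) = 840

Divisors of 348: [1, 2, 3, 4, 6, 12, 29, 58, 87, 116, 174, 348]. For each d | 348:
  d = 1: 𝟙(1) · Id(348/1) = 1 · 348 = 348
  d = 2: 𝟙(2) · Id(348/2) = 1 · 174 = 174
  d = 3: 𝟙(3) · Id(348/3) = 1 · 116 = 116
  d = 4: 𝟙(4) · Id(348/4) = 1 · 87 = 87
  d = 6: 𝟙(6) · Id(348/6) = 1 · 58 = 58
  d = 12: 𝟙(12) · Id(348/12) = 1 · 29 = 29
  d = 29: 𝟙(29) · Id(348/29) = 1 · 12 = 12
  d = 58: 𝟙(58) · Id(348/58) = 1 · 6 = 6
  d = 87: 𝟙(87) · Id(348/87) = 1 · 4 = 4
  d = 116: 𝟙(116) · Id(348/116) = 1 · 3 = 3
  d = 174: 𝟙(174) · Id(348/174) = 1 · 2 = 2
  d = 348: 𝟙(348) · Id(348/348) = 1 · 1 = 1
Summing: (𝟙 * Id)(348) = 348 + 174 + 116 + 87 + 58 + 29 + 12 + 6 + 4 + 3 + 2 + 1 = 840.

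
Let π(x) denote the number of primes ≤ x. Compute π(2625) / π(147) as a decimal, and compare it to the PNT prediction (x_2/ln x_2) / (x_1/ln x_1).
π(2625)/π(147) = 381/34 ≈ 11.2059;  PNT prediction ≈ 11.3193.

π(147) = 34 and π(2625) = 381, so π(2625)/π(147) ≈ 11.2059. The PNT-predicted ratio is (2625/ln(2625)) / (147/ln(147)) ≈ 11.3193. The two agree to within a few percent, as expected.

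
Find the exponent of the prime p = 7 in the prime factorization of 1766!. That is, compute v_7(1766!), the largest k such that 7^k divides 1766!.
v_7(1766!) = 293

Legendre's formula: v_p(n!) = Σ_{k ≥ 1} ⌊n / p^k⌋. For p = 7, n = 1766, the terms are:
  ⌊1766/7^1⌋ = ⌊1766/7⌋ = 252
  ⌊1766/7^2⌋ = ⌊1766/49⌋ = 36
  ⌊1766/7^3⌋ = ⌊1766/343⌋ = 5
(the next term ⌊1766/7^4⌋ = 0, terminating the sum). Summing: v_7(1766!) = 252 + 36 + 5 = 293.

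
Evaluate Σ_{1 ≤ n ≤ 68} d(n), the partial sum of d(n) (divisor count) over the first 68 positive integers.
Σ_{n ≤ 68} d(n) = 300

Compute d(n) for each 1 ≤ n ≤ 68: d(1) = 1, d(2) = 2, d(3) = 2, d(4) = 3, d(5) = 2, d(6) = 4, d(7) = 2, d(8) = 4, d(9) = 3, d(10) = 4, d(11) = 2, d(12) = 6, d(13) = 2, d(14) = 4, d(15) = 4, d(16) = 5, d(17) = 2, d(18) = 6, d(19) = 2, d(20) = 6, d(21) = 4, d(22) = 4, d(23) = 2, d(24) = 8, d(25) = 3, d(26) = 4, d(27) = 4, d(28) = 6, d(29) = 2, d(30) = 8, d(31) = 2, d(32) = 6, d(33) = 4, d(34) = 4, d(35) = 4, d(36) = 9, d(37) = 2, d(38) = 4, d(39) = 4, d(40) = 8, d(41) = 2, d(42) = 8, d(43) = 2, d(44) = 6, d(45) = 6, d(46) = 4, d(47) = 2, d(48) = 10, d(49) = 3, d(50) = 6, d(51) = 4, d(52) = 6, d(53) = 2, d(54) = 8, d(55) = 4, d(56) = 8, d(57) = 4, d(58) = 4, d(59) = 2, d(60) = 12, d(61) = 2, d(62) = 4, d(63) = 6, d(64) = 7, d(65) = 4, d(66) = 8, d(67) = 2, d(68) = 6. Summing all 68 values: 300. (Dirichlet's divisor formula: Σ_{n ≤ x} d(n) = x ln(x) + (2γ − 1) x + O(√x). For x = 68, the asymptotic estimate is ≈ 297.43.)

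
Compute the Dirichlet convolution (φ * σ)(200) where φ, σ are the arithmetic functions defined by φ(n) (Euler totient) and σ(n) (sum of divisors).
(φ * σ)(200) = 2400

Divisors of 200: [1, 2, 4, 5, 8, 10, 20, 25, 40, 50, 100, 200]. For each d | 200:
  d = 1: φ(1) · σ(200/1) = 1 · 465 = 465
  d = 2: φ(2) · σ(200/2) = 1 · 217 = 217
  d = 4: φ(4) · σ(200/4) = 2 · 93 = 186
  d = 5: φ(5) · σ(200/5) = 4 · 90 = 360
  d = 8: φ(8) · σ(200/8) = 4 · 31 = 124
  d = 10: φ(10) · σ(200/10) = 4 · 42 = 168
  d = 20: φ(20) · σ(200/20) = 8 · 18 = 144
  d = 25: φ(25) · σ(200/25) = 20 · 15 = 300
  d = 40: φ(40) · σ(200/40) = 16 · 6 = 96
  d = 50: φ(50) · σ(200/50) = 20 · 7 = 140
  d = 100: φ(100) · σ(200/100) = 40 · 3 = 120
  d = 200: φ(200) · σ(200/200) = 80 · 1 = 80
Summing: (φ * σ)(200) = 465 + 217 + 186 + 360 + 124 + 168 + 144 + 300 + 96 + 140 + 120 + 80 = 2400.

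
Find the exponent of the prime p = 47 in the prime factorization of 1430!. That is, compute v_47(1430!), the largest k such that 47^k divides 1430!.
v_47(1430!) = 30

Legendre's formula: v_p(n!) = Σ_{k ≥ 1} ⌊n / p^k⌋. For p = 47, n = 1430, the terms are:
  ⌊1430/47^1⌋ = ⌊1430/47⌋ = 30
(the next term ⌊1430/47^2⌋ = 0, terminating the sum). Summing: v_47(1430!) = 30 = 30.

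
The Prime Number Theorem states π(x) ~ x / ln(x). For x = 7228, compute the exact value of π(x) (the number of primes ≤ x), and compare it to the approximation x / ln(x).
π(7228) = 923;  x/ln(x) ≈ 813.44;  relative error ≈ 11.87%.

Directly count primes up to 7228: π(7228) = 923. The PNT approximation gives 7228/ln(7228) ≈ 7228/8.88572 ≈ 813.44. Relative error (π(x) − x/ln(x)) / π(x) ≈ 11.87%; the approximation is known to undercount slightly (Li(x) is a better estimate).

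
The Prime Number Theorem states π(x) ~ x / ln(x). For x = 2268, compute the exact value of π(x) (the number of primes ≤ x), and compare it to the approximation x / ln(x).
π(2268) = 336;  x/ln(x) ≈ 293.53;  relative error ≈ 12.64%.

Directly count primes up to 2268: π(2268) = 336. The PNT approximation gives 2268/ln(2268) ≈ 2268/7.72665 ≈ 293.53. Relative error (π(x) − x/ln(x)) / π(x) ≈ 12.64%; the approximation is known to undercount slightly (Li(x) is a better estimate).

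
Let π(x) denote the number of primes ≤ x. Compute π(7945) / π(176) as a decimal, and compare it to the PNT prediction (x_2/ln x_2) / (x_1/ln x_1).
π(7945)/π(176) = 1003/40 ≈ 25.0750;  PNT prediction ≈ 25.9909.

π(176) = 40 and π(7945) = 1003, so π(7945)/π(176) ≈ 25.0750. The PNT-predicted ratio is (7945/ln(7945)) / (176/ln(176)) ≈ 25.9909. The two agree to within a few percent, as expected.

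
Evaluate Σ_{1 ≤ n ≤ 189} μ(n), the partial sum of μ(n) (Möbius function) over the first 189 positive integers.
Σ_{n ≤ 189} μ(n) = -3

Compute μ(n) for each 1 ≤ n ≤ 189: μ(1) = 1, μ(2) = -1, μ(3) = -1, μ(4) = 0, μ(5) = -1, μ(6) = 1, μ(7) = -1, μ(8) = 0, μ(9) = 0, μ(10) = 1, μ(11) = -1, μ(12) = 0, μ(13) = -1, μ(14) = 1, μ(15) = 1, μ(16) = 0, μ(17) = -1, μ(18) = 0, μ(19) = -1, μ(20) = 0, μ(21) = 1, μ(22) = 1, μ(23) = -1, μ(24) = 0, μ(25) = 0, μ(26) = 1, μ(27) = 0, μ(28) = 0, μ(29) = -1, μ(30) = -1, μ(31) = -1, μ(32) = 0, μ(33) = 1, μ(34) = 1, μ(35) = 1, μ(36) = 0, μ(37) = -1, μ(38) = 1, μ(39) = 1, μ(40) = 0, μ(41) = -1, μ(42) = -1, μ(43) = -1, μ(44) = 0, μ(45) = 0, μ(46) = 1, μ(47) = -1, μ(48) = 0, μ(49) = 0, μ(50) = 0, μ(51) = 1, μ(52) = 0, μ(53) = -1, μ(54) = 0, μ(55) = 1, μ(56) = 0, μ(57) = 1, μ(58) = 1, μ(59) = -1, μ(60) = 0, μ(61) = -1, μ(62) = 1, μ(63) = 0, μ(64) = 0, μ(65) = 1, μ(66) = -1, μ(67) = -1, μ(68) = 0, μ(69) = 1, μ(70) = -1, μ(71) = -1, μ(72) = 0, μ(73) = -1, μ(74) = 1, μ(75) = 0, μ(76) = 0, μ(77) = 1, μ(78) = -1, μ(79) = -1, μ(80) = 0, μ(81) = 0, μ(82) = 1, μ(83) = -1, μ(84) = 0, μ(85) = 1, μ(86) = 1, μ(87) = 1, μ(88) = 0, μ(89) = -1, μ(90) = 0, μ(91) = 1, μ(92) = 0, μ(93) = 1, μ(94) = 1, μ(95) = 1, μ(96) = 0, μ(97) = -1, μ(98) = 0, μ(99) = 0, μ(100) = 0, μ(101) = -1, μ(102) = -1, μ(103) = -1, μ(104) = 0, μ(105) = -1, μ(106) = 1, μ(107) = -1, μ(108) = 0, μ(109) = -1, μ(110) = -1, μ(111) = 1, μ(112) = 0, μ(113) = -1, μ(114) = -1, μ(115) = 1, μ(116) = 0, μ(117) = 0, μ(118) = 1, μ(119) = 1, μ(120) = 0, μ(121) = 0, μ(122) = 1, μ(123) = 1, μ(124) = 0, μ(125) = 0, μ(126) = 0, μ(127) = -1, μ(128) = 0, μ(129) = 1, μ(130) = -1, μ(131) = -1, μ(132) = 0, μ(133) = 1, μ(134) = 1, μ(135) = 0, μ(136) = 0, μ(137) = -1, μ(138) = -1, μ(139) = -1, μ(140) = 0, μ(141) = 1, μ(142) = 1, μ(143) = 1, μ(144) = 0, μ(145) = 1, μ(146) = 1, μ(147) = 0, μ(148) = 0, μ(149) = -1, μ(150) = 0, μ(151) = -1, μ(152) = 0, μ(153) = 0, μ(154) = -1, μ(155) = 1, μ(156) = 0, μ(157) = -1, μ(158) = 1, μ(159) = 1, μ(160) = 0, μ(161) = 1, μ(162) = 0, μ(163) = -1, μ(164) = 0, μ(165) = -1, μ(166) = 1, μ(167) = -1, μ(168) = 0, μ(169) = 0, μ(170) = -1, μ(171) = 0, μ(172) = 0, μ(173) = -1, μ(174) = -1, μ(175) = 0, μ(176) = 0, μ(177) = 1, μ(178) = 1, μ(179) = -1, μ(180) = 0, μ(181) = -1, μ(182) = -1, μ(183) = 1, μ(184) = 0, μ(185) = 1, μ(186) = -1, μ(187) = 1, μ(188) = 0, μ(189) = 0. Summing all 189 values: -3. (Mertens function M(x) = Σ_{n ≤ x} μ(n); on average M(x) should be small (PNT ⟺ M(x) = o(x)).)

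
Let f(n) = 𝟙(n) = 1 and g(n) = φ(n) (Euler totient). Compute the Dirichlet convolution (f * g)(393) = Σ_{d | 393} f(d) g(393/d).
(𝟙 * φ)(393) = 393

Divisors of 393: [1, 3, 131, 393]. For each d | 393:
  d = 1: 𝟙(1) · φ(393/1) = 1 · 260 = 260
  d = 3: 𝟙(3) · φ(393/3) = 1 · 130 = 130
  d = 131: 𝟙(131) · φ(393/131) = 1 · 2 = 2
  d = 393: 𝟙(393) · φ(393/393) = 1 · 1 = 1
Summing: (𝟙 * φ)(393) = 260 + 130 + 2 + 1 = 393.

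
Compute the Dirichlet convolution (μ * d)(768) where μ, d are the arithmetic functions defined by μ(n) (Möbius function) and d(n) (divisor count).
(μ * d)(768) = 1

Divisors of 768: [1, 2, 3, 4, 6, 8, 12, 16, 24, 32, 48, 64, 96, 128, 192, 256, 384, 768]. For each d | 768:
  d = 1: μ(1) · d(768/1) = 1 · 18 = 18
  d = 2: μ(2) · d(768/2) = -1 · 16 = -16
  d = 3: μ(3) · d(768/3) = -1 · 9 = -9
  d = 4: μ(4) · d(768/4) = 0 · 14 = 0
  d = 6: μ(6) · d(768/6) = 1 · 8 = 8
  d = 8: μ(8) · d(768/8) = 0 · 12 = 0
  d = 12: μ(12) · d(768/12) = 0 · 7 = 0
  d = 16: μ(16) · d(768/16) = 0 · 10 = 0
  d = 24: μ(24) · d(768/24) = 0 · 6 = 0
  d = 32: μ(32) · d(768/32) = 0 · 8 = 0
  d = 48: μ(48) · d(768/48) = 0 · 5 = 0
  d = 64: μ(64) · d(768/64) = 0 · 6 = 0
  d = 96: μ(96) · d(768/96) = 0 · 4 = 0
  d = 128: μ(128) · d(768/128) = 0 · 4 = 0
  d = 192: μ(192) · d(768/192) = 0 · 3 = 0
  d = 256: μ(256) · d(768/256) = 0 · 2 = 0
  d = 384: μ(384) · d(768/384) = 0 · 2 = 0
  d = 768: μ(768) · d(768/768) = 0 · 1 = 0
Summing: (μ * d)(768) = 18 + -16 + -9 + 0 + 8 + 0 + 0 + 0 + 0 + 0 + 0 + 0 + 0 + 0 + 0 + 0 + 0 + 0 = 1.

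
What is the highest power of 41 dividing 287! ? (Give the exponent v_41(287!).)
v_41(287!) = 7

Legendre's formula: v_p(n!) = Σ_{k ≥ 1} ⌊n / p^k⌋. For p = 41, n = 287, the terms are:
  ⌊287/41^1⌋ = ⌊287/41⌋ = 7
(the next term ⌊287/41^2⌋ = 0, terminating the sum). Summing: v_41(287!) = 7 = 7.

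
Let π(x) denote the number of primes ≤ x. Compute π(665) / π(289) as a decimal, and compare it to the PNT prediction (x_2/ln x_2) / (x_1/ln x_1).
π(665)/π(289) = 121/61 ≈ 1.9836;  PNT prediction ≈ 2.0060.

π(289) = 61 and π(665) = 121, so π(665)/π(289) ≈ 1.9836. The PNT-predicted ratio is (665/ln(665)) / (289/ln(289)) ≈ 2.0060. The two agree to within a few percent, as expected.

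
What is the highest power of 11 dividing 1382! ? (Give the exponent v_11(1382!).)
v_11(1382!) = 137

Legendre's formula: v_p(n!) = Σ_{k ≥ 1} ⌊n / p^k⌋. For p = 11, n = 1382, the terms are:
  ⌊1382/11^1⌋ = ⌊1382/11⌋ = 125
  ⌊1382/11^2⌋ = ⌊1382/121⌋ = 11
  ⌊1382/11^3⌋ = ⌊1382/1331⌋ = 1
(the next term ⌊1382/11^4⌋ = 0, terminating the sum). Summing: v_11(1382!) = 125 + 11 + 1 = 137.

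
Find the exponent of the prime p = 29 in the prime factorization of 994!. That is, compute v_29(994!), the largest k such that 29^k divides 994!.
v_29(994!) = 35

Legendre's formula: v_p(n!) = Σ_{k ≥ 1} ⌊n / p^k⌋. For p = 29, n = 994, the terms are:
  ⌊994/29^1⌋ = ⌊994/29⌋ = 34
  ⌊994/29^2⌋ = ⌊994/841⌋ = 1
(the next term ⌊994/29^3⌋ = 0, terminating the sum). Summing: v_29(994!) = 34 + 1 = 35.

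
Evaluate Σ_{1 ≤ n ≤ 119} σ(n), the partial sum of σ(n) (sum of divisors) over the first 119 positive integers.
Σ_{n ≤ 119} σ(n) = 11613

Compute σ(n) for each 1 ≤ n ≤ 119: σ(1) = 1, σ(2) = 3, σ(3) = 4, σ(4) = 7, σ(5) = 6, σ(6) = 12, σ(7) = 8, σ(8) = 15, σ(9) = 13, σ(10) = 18, σ(11) = 12, σ(12) = 28, σ(13) = 14, σ(14) = 24, σ(15) = 24, σ(16) = 31, σ(17) = 18, σ(18) = 39, σ(19) = 20, σ(20) = 42, σ(21) = 32, σ(22) = 36, σ(23) = 24, σ(24) = 60, σ(25) = 31, σ(26) = 42, σ(27) = 40, σ(28) = 56, σ(29) = 30, σ(30) = 72, σ(31) = 32, σ(32) = 63, σ(33) = 48, σ(34) = 54, σ(35) = 48, σ(36) = 91, σ(37) = 38, σ(38) = 60, σ(39) = 56, σ(40) = 90, σ(41) = 42, σ(42) = 96, σ(43) = 44, σ(44) = 84, σ(45) = 78, σ(46) = 72, σ(47) = 48, σ(48) = 124, σ(49) = 57, σ(50) = 93, σ(51) = 72, σ(52) = 98, σ(53) = 54, σ(54) = 120, σ(55) = 72, σ(56) = 120, σ(57) = 80, σ(58) = 90, σ(59) = 60, σ(60) = 168, σ(61) = 62, σ(62) = 96, σ(63) = 104, σ(64) = 127, σ(65) = 84, σ(66) = 144, σ(67) = 68, σ(68) = 126, σ(69) = 96, σ(70) = 144, σ(71) = 72, σ(72) = 195, σ(73) = 74, σ(74) = 114, σ(75) = 124, σ(76) = 140, σ(77) = 96, σ(78) = 168, σ(79) = 80, σ(80) = 186, σ(81) = 121, σ(82) = 126, σ(83) = 84, σ(84) = 224, σ(85) = 108, σ(86) = 132, σ(87) = 120, σ(88) = 180, σ(89) = 90, σ(90) = 234, σ(91) = 112, σ(92) = 168, σ(93) = 128, σ(94) = 144, σ(95) = 120, σ(96) = 252, σ(97) = 98, σ(98) = 171, σ(99) = 156, σ(100) = 217, σ(101) = 102, σ(102) = 216, σ(103) = 104, σ(104) = 210, σ(105) = 192, σ(106) = 162, σ(107) = 108, σ(108) = 280, σ(109) = 110, σ(110) = 216, σ(111) = 152, σ(112) = 248, σ(113) = 114, σ(114) = 240, σ(115) = 144, σ(116) = 210, σ(117) = 182, σ(118) = 180, σ(119) = 144. Summing all 119 values: 11613. (Average order: Σ_{n ≤ x} σ(n) ~ (π²/12) x². For x = 119, (π²/12)·119² ≈ 11646.96.)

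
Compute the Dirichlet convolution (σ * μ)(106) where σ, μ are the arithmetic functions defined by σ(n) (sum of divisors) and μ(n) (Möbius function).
(σ * μ)(106) = 106

Divisors of 106: [1, 2, 53, 106]. For each d | 106:
  d = 1: σ(1) · μ(106/1) = 1 · 1 = 1
  d = 2: σ(2) · μ(106/2) = 3 · -1 = -3
  d = 53: σ(53) · μ(106/53) = 54 · -1 = -54
  d = 106: σ(106) · μ(106/106) = 162 · 1 = 162
Summing: (σ * μ)(106) = 1 + -3 + -54 + 162 = 106.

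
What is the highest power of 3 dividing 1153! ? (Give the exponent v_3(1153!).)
v_3(1153!) = 573

Legendre's formula: v_p(n!) = Σ_{k ≥ 1} ⌊n / p^k⌋. For p = 3, n = 1153, the terms are:
  ⌊1153/3^1⌋ = ⌊1153/3⌋ = 384
  ⌊1153/3^2⌋ = ⌊1153/9⌋ = 128
  ⌊1153/3^3⌋ = ⌊1153/27⌋ = 42
  ⌊1153/3^4⌋ = ⌊1153/81⌋ = 14
  ⌊1153/3^5⌋ = ⌊1153/243⌋ = 4
  ⌊1153/3^6⌋ = ⌊1153/729⌋ = 1
(the next term ⌊1153/3^7⌋ = 0, terminating the sum). Summing: v_3(1153!) = 384 + 128 + 42 + 14 + 4 + 1 = 573.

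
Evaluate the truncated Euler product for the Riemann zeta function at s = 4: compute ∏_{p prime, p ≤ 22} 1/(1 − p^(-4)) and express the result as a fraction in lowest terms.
∏ = 7064087752265346803/6526834216796160000

The primes p ≤ 22 are [2, 3, 5, 7, 11, 13, 17, 19]. For each prime, (1 − 1/p^4)^(-1) = p^4 / (p^4 − 1). The product is (1 − 1/2^4)^(-1), (1 − 1/3^4)^(-1), (1 − 1/5^4)^(-1), (1 − 1/7^4)^(-1), (1 − 1/11^4)^(-1), (1 − 1/13^4)^(-1), (1 − 1/17^4)^(-1), (1 − 1/19^4)^(-1) = ∏ p^4 / (p^4 − 1) = 7064087752265346803/6526834216796160000.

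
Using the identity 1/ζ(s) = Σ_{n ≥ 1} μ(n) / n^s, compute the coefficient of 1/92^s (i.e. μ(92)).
μ(92) = 0

Factor n = 92 = 2^2 · 23. μ(n) = 0 if any exponent ≥ 2 (not squarefree); otherwise μ(n) = (−1)^{ω(n)} where ω(n) is the number of distinct prime factors. Applying: μ(92) = 0.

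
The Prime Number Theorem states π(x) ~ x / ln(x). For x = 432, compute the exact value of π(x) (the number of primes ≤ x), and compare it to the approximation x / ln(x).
π(432) = 83;  x/ln(x) ≈ 71.19;  relative error ≈ 14.23%.

Directly count primes up to 432: π(432) = 83. The PNT approximation gives 432/ln(432) ≈ 432/6.06843 ≈ 71.19. Relative error (π(x) − x/ln(x)) / π(x) ≈ 14.23%; the approximation is known to undercount slightly (Li(x) is a better estimate).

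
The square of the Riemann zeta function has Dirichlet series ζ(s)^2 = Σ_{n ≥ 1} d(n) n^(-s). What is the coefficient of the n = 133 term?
d(133) = 4

ζ(s)^2 = (Σ 1/m^s)(Σ 1/k^s). The coefficient of 1/n^s in the product is the number of ordered pairs (m, k) with mk = n, which equals d(n). For n = 133, divisors are [1, 7, 19, 133], so d(133) = 4.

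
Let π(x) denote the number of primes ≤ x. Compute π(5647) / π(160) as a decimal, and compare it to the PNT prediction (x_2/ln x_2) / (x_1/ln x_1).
π(5647)/π(160) = 742/37 ≈ 20.0541;  PNT prediction ≈ 20.7344.

π(160) = 37 and π(5647) = 742, so π(5647)/π(160) ≈ 20.0541. The PNT-predicted ratio is (5647/ln(5647)) / (160/ln(160)) ≈ 20.7344. The two agree to within a few percent, as expected.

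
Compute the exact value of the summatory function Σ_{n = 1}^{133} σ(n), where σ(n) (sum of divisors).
Σ_{n ≤ 133} σ(n) = 14591

Compute σ(n) for each 1 ≤ n ≤ 133: σ(1) = 1, σ(2) = 3, σ(3) = 4, σ(4) = 7, σ(5) = 6, σ(6) = 12, σ(7) = 8, σ(8) = 15, σ(9) = 13, σ(10) = 18, σ(11) = 12, σ(12) = 28, σ(13) = 14, σ(14) = 24, σ(15) = 24, σ(16) = 31, σ(17) = 18, σ(18) = 39, σ(19) = 20, σ(20) = 42, σ(21) = 32, σ(22) = 36, σ(23) = 24, σ(24) = 60, σ(25) = 31, σ(26) = 42, σ(27) = 40, σ(28) = 56, σ(29) = 30, σ(30) = 72, σ(31) = 32, σ(32) = 63, σ(33) = 48, σ(34) = 54, σ(35) = 48, σ(36) = 91, σ(37) = 38, σ(38) = 60, σ(39) = 56, σ(40) = 90, σ(41) = 42, σ(42) = 96, σ(43) = 44, σ(44) = 84, σ(45) = 78, σ(46) = 72, σ(47) = 48, σ(48) = 124, σ(49) = 57, σ(50) = 93, σ(51) = 72, σ(52) = 98, σ(53) = 54, σ(54) = 120, σ(55) = 72, σ(56) = 120, σ(57) = 80, σ(58) = 90, σ(59) = 60, σ(60) = 168, σ(61) = 62, σ(62) = 96, σ(63) = 104, σ(64) = 127, σ(65) = 84, σ(66) = 144, σ(67) = 68, σ(68) = 126, σ(69) = 96, σ(70) = 144, σ(71) = 72, σ(72) = 195, σ(73) = 74, σ(74) = 114, σ(75) = 124, σ(76) = 140, σ(77) = 96, σ(78) = 168, σ(79) = 80, σ(80) = 186, σ(81) = 121, σ(82) = 126, σ(83) = 84, σ(84) = 224, σ(85) = 108, σ(86) = 132, σ(87) = 120, σ(88) = 180, σ(89) = 90, σ(90) = 234, σ(91) = 112, σ(92) = 168, σ(93) = 128, σ(94) = 144, σ(95) = 120, σ(96) = 252, σ(97) = 98, σ(98) = 171, σ(99) = 156, σ(100) = 217, σ(101) = 102, σ(102) = 216, σ(103) = 104, σ(104) = 210, σ(105) = 192, σ(106) = 162, σ(107) = 108, σ(108) = 280, σ(109) = 110, σ(110) = 216, σ(111) = 152, σ(112) = 248, σ(113) = 114, σ(114) = 240, σ(115) = 144, σ(116) = 210, σ(117) = 182, σ(118) = 180, σ(119) = 144, σ(120) = 360, σ(121) = 133, σ(122) = 186, σ(123) = 168, σ(124) = 224, σ(125) = 156, σ(126) = 312, σ(127) = 128, σ(128) = 255, σ(129) = 176, σ(130) = 252, σ(131) = 132, σ(132) = 336, σ(133) = 160. Summing all 133 values: 14591. (Average order: Σ_{n ≤ x} σ(n) ~ (π²/12) x². For x = 133, (π²/12)·133² ≈ 14548.62.)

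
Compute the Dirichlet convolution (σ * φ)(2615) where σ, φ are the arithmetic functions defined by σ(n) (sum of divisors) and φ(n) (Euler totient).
(σ * φ)(2615) = 10460

Divisors of 2615: [1, 5, 523, 2615]. For each d | 2615:
  d = 1: σ(1) · φ(2615/1) = 1 · 2088 = 2088
  d = 5: σ(5) · φ(2615/5) = 6 · 522 = 3132
  d = 523: σ(523) · φ(2615/523) = 524 · 4 = 2096
  d = 2615: σ(2615) · φ(2615/2615) = 3144 · 1 = 3144
Summing: (σ * φ)(2615) = 2088 + 3132 + 2096 + 3144 = 10460.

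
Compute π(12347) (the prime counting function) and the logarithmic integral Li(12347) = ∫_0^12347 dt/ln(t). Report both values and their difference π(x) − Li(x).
π(12347) = 1475;  Li(12347) ≈ 1497.99;  π(x) − Li(x) ≈ -22.99.

Direct count of primes ≤ 12347 gives π(12347) = 1475. Numerical evaluation of the logarithmic integral gives Li(12347) ≈ 1497.99. The difference π(x) − Li(x) ≈ -22.99 is typically negative for small/moderate x (Li(x) overestimates), though Littlewood's theorem shows this sign changes infinitely often.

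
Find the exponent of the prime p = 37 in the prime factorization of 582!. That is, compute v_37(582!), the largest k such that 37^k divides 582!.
v_37(582!) = 15

Legendre's formula: v_p(n!) = Σ_{k ≥ 1} ⌊n / p^k⌋. For p = 37, n = 582, the terms are:
  ⌊582/37^1⌋ = ⌊582/37⌋ = 15
(the next term ⌊582/37^2⌋ = 0, terminating the sum). Summing: v_37(582!) = 15 = 15.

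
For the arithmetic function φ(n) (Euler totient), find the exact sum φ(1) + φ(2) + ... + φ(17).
Σ_{n ≤ 17} φ(n) = 96

Compute φ(n) for each 1 ≤ n ≤ 17: φ(1) = 1, φ(2) = 1, φ(3) = 2, φ(4) = 2, φ(5) = 4, φ(6) = 2, φ(7) = 6, φ(8) = 4, φ(9) = 6, φ(10) = 4, φ(11) = 10, φ(12) = 4, φ(13) = 12, φ(14) = 6, φ(15) = 8, φ(16) = 8, φ(17) = 16. Summing all 17 values: 96. (Average order: Σ_{n ≤ x} φ(n) ~ (3/π²) x². For x = 17, (3/π²)·17² ≈ 87.85.)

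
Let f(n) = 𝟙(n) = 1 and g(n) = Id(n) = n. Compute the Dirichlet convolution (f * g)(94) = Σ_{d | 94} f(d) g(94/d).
(𝟙 * Id)(94) = 144

Divisors of 94: [1, 2, 47, 94]. For each d | 94:
  d = 1: 𝟙(1) · Id(94/1) = 1 · 94 = 94
  d = 2: 𝟙(2) · Id(94/2) = 1 · 47 = 47
  d = 47: 𝟙(47) · Id(94/47) = 1 · 2 = 2
  d = 94: 𝟙(94) · Id(94/94) = 1 · 1 = 1
Summing: (𝟙 * Id)(94) = 94 + 47 + 2 + 1 = 144.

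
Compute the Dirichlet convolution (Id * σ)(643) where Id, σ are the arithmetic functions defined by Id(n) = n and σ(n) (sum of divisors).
(Id * σ)(643) = 1287

Divisors of 643: [1, 643]. For each d | 643:
  d = 1: Id(1) · σ(643/1) = 1 · 644 = 644
  d = 643: Id(643) · σ(643/643) = 643 · 1 = 643
Summing: (Id * σ)(643) = 644 + 643 = 1287.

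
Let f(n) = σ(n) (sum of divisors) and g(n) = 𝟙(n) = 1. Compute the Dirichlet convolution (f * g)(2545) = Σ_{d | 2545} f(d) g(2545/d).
(σ * 𝟙)(2545) = 3577

Divisors of 2545: [1, 5, 509, 2545]. For each d | 2545:
  d = 1: σ(1) · 𝟙(2545/1) = 1 · 1 = 1
  d = 5: σ(5) · 𝟙(2545/5) = 6 · 1 = 6
  d = 509: σ(509) · 𝟙(2545/509) = 510 · 1 = 510
  d = 2545: σ(2545) · 𝟙(2545/2545) = 3060 · 1 = 3060
Summing: (σ * 𝟙)(2545) = 1 + 6 + 510 + 3060 = 3577.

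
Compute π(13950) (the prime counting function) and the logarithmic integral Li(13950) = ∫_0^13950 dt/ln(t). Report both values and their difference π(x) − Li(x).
π(13950) = 1648;  Li(13950) ≈ 1667.02;  π(x) − Li(x) ≈ -19.02.

Direct count of primes ≤ 13950 gives π(13950) = 1648. Numerical evaluation of the logarithmic integral gives Li(13950) ≈ 1667.02. The difference π(x) − Li(x) ≈ -19.02 is typically negative for small/moderate x (Li(x) overestimates), though Littlewood's theorem shows this sign changes infinitely often.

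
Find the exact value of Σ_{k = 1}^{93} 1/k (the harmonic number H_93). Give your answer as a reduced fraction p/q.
H_93 = 3676622671662732154792749821908124918261/718766754945489455304472257065075294400

Direct summation: H_93 = 1 + 1/2 + ... + 1/93. The least common denominator is lcm(1, ..., 93) = 718766754945489455304472257065075294400; over this denominator the numerator is 718766754945489455304472257065075294400 + 359383377472744727652236128532537647200 + 239588918315163151768157419021691764800 + 179691688736372363826118064266268823600 + 143753350989097891060894451413015058880 + 119794459157581575884078709510845882400 + 102680964992212779329210322437867899200 + 89845844368186181913059032133134411800 + 79862972771721050589385806340563921600 + 71876675494548945530447225706507529440 + 65342432267771768664042932460461390400 + 59897229578790787942039354755422941200 + 55289750380422265792651712081928868800 + 51340482496106389664605161218933949600 + 47917783663032630353631483804338352960 + 44922922184093090956529516066567205900 + 42280397349734673841439544533239723200 + 39931486385860525294692903170281960800 + 37829829207657339752866960898161857600 + 35938337747274472765223612853253764720 + 34226988330737593109736774145955966400 + 32671216133885884332021466230230695200 + 31250728475890845882803141611525012800 + 29948614789395393971019677377711470600 + 28750670197819578212178890282603011776 + 27644875190211132896325856040964434400 + 26620990923907016863128602113521307200 + 25670241248053194832302580609466974800 + 24785060515361705355326629553968113600 + 23958891831516315176815741902169176480 + 23186024353080305009821685711776622400 + 22461461092046545478264758033283602950 + 21780810755923922888014310820153796800 + 21140198674867336920719772266619861600 + 20536192998442555865842064487573579840 + 19965743192930262647346451585140980400 + 19426128512040255548769520461218251200 + 18914914603828669876433480449080928800 + 18429916793474088597550570693976289600 + 17969168873637236382611806426626882360 + 17530896462085108665962737977196958400 + 17113494165368796554868387072977983200 + 16715505928964871053592378071280820800 + 16335608066942942166010733115115347600 + 15972594554344210117877161268112784320 + 15625364237945422941401570805762506400 + 15292909679691265006478133129044155200 + 14974307394697696985509838688855735300 + 14668709284601825618458617491123985600 + 14375335098909789106089445141301505888 + 14093465783244891280479848177746574400 + 13822437595105566448162928020482217200 + 13561636885763951986876835038963684800 + 13310495461953508431564301056760653600 + 13068486453554353732808586492092278080 + 12835120624026597416151290304733487400 + 12609943069219113250955653632720619200 + 12392530257680852677663314776984056800 + 12182487371957448394991055204492801600 + 11979445915758157588407870951084588240 + 11783061556483433693515938640411070400 + 11593012176540152504910842855888311200 + 11408996110245864369912258048651988800 + 11230730546023272739132379016641801475 + 11057950076084453158530342416385773760 + 10890405377961961444007155410076898400 + 10727862014111782914992123239777243200 + 10570099337433668460359886133309930800 + 10416909491963615294267713870508337600 + 10268096499221277932921032243786789920 + 10123475421767457116964397986832046400 + 9982871596465131323673225792570490200 + 9846119930760129524718798041987332800 + 9713064256020127774384760230609125600 + 9583556732606526070726296760867670592 + 9457457301914334938216740224540464400 + 9334633181110252666291847494351627200 + 9214958396737044298775285346988144800 + 9098313353740372851955345026140193600 + 8984584436818618191305903213313441180 + 8873663641302338954376200704507102400 + 8765448231042554332981368988598479200 + 8659840421029993437403280205603316800 + 8556747082684398277434193536488991600 + 8456079469946934768287908906647944640 + 8357752964482435526796189035640410400 + 8261686838453901785108876517989371200 + 8167804033471471083005366557557673800 + 8076030954443701744994070304101969600 + 7986297277172105058938580634056392160 + 7898535768631752256093101725989838400 + 7812682118972711470700785402881253200 + 7728674784360101669940561903925540800 = 3676622671662732154792749821908124918261, so H_93 = 3676622671662732154792749821908124918261/718766754945489455304472257065075294400 (already in lowest terms) ≈ 5.11518. (The PNT-adjacent estimate ln(93) + γ ≈ 5.10982 matches within O(1/n).)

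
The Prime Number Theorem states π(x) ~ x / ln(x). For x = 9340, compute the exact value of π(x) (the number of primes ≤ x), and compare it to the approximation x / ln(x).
π(9340) = 1155;  x/ln(x) ≈ 1021.65;  relative error ≈ 11.55%.

Directly count primes up to 9340: π(9340) = 1155. The PNT approximation gives 9340/ln(9340) ≈ 9340/9.14206 ≈ 1021.65. Relative error (π(x) − x/ln(x)) / π(x) ≈ 11.55%; the approximation is known to undercount slightly (Li(x) is a better estimate).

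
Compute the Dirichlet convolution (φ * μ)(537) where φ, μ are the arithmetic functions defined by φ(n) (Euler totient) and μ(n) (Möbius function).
(φ * μ)(537) = 177

Divisors of 537: [1, 3, 179, 537]. For each d | 537:
  d = 1: φ(1) · μ(537/1) = 1 · 1 = 1
  d = 3: φ(3) · μ(537/3) = 2 · -1 = -2
  d = 179: φ(179) · μ(537/179) = 178 · -1 = -178
  d = 537: φ(537) · μ(537/537) = 356 · 1 = 356
Summing: (φ * μ)(537) = 1 + -2 + -178 + 356 = 177.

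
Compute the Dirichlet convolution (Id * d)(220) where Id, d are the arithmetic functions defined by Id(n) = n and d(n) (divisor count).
(Id * d)(220) = 1001

Divisors of 220: [1, 2, 4, 5, 10, 11, 20, 22, 44, 55, 110, 220]. For each d | 220:
  d = 1: Id(1) · d(220/1) = 1 · 12 = 12
  d = 2: Id(2) · d(220/2) = 2 · 8 = 16
  d = 4: Id(4) · d(220/4) = 4 · 4 = 16
  d = 5: Id(5) · d(220/5) = 5 · 6 = 30
  d = 10: Id(10) · d(220/10) = 10 · 4 = 40
  d = 11: Id(11) · d(220/11) = 11 · 6 = 66
  d = 20: Id(20) · d(220/20) = 20 · 2 = 40
  d = 22: Id(22) · d(220/22) = 22 · 4 = 88
  d = 44: Id(44) · d(220/44) = 44 · 2 = 88
  d = 55: Id(55) · d(220/55) = 55 · 3 = 165
  d = 110: Id(110) · d(220/110) = 110 · 2 = 220
  d = 220: Id(220) · d(220/220) = 220 · 1 = 220
Summing: (Id * d)(220) = 12 + 16 + 16 + 30 + 40 + 66 + 40 + 88 + 88 + 165 + 220 + 220 = 1001.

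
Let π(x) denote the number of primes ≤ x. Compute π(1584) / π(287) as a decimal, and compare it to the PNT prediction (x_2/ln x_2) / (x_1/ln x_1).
π(1584)/π(287) = 250/61 ≈ 4.0984;  PNT prediction ≈ 4.2395.

π(287) = 61 and π(1584) = 250, so π(1584)/π(287) ≈ 4.0984. The PNT-predicted ratio is (1584/ln(1584)) / (287/ln(287)) ≈ 4.2395. The two agree to within a few percent, as expected.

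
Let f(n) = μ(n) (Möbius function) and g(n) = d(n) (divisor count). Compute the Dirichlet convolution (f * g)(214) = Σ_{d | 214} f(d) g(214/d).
(μ * d)(214) = 1

Divisors of 214: [1, 2, 107, 214]. For each d | 214:
  d = 1: μ(1) · d(214/1) = 1 · 4 = 4
  d = 2: μ(2) · d(214/2) = -1 · 2 = -2
  d = 107: μ(107) · d(214/107) = -1 · 2 = -2
  d = 214: μ(214) · d(214/214) = 1 · 1 = 1
Summing: (μ * d)(214) = 4 + -2 + -2 + 1 = 1.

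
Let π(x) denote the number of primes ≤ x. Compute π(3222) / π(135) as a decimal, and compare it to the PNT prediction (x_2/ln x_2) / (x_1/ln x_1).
π(3222)/π(135) = 456/32 ≈ 14.2500;  PNT prediction ≈ 14.4932.

π(135) = 32 and π(3222) = 456, so π(3222)/π(135) ≈ 14.2500. The PNT-predicted ratio is (3222/ln(3222)) / (135/ln(135)) ≈ 14.4932. The two agree to within a few percent, as expected.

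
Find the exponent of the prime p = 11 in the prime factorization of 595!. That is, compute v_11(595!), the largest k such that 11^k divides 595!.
v_11(595!) = 58

Legendre's formula: v_p(n!) = Σ_{k ≥ 1} ⌊n / p^k⌋. For p = 11, n = 595, the terms are:
  ⌊595/11^1⌋ = ⌊595/11⌋ = 54
  ⌊595/11^2⌋ = ⌊595/121⌋ = 4
(the next term ⌊595/11^3⌋ = 0, terminating the sum). Summing: v_11(595!) = 54 + 4 = 58.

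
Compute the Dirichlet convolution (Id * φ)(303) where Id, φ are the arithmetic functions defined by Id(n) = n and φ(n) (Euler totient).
(Id * φ)(303) = 1005

Divisors of 303: [1, 3, 101, 303]. For each d | 303:
  d = 1: Id(1) · φ(303/1) = 1 · 200 = 200
  d = 3: Id(3) · φ(303/3) = 3 · 100 = 300
  d = 101: Id(101) · φ(303/101) = 101 · 2 = 202
  d = 303: Id(303) · φ(303/303) = 303 · 1 = 303
Summing: (Id * φ)(303) = 200 + 300 + 202 + 303 = 1005.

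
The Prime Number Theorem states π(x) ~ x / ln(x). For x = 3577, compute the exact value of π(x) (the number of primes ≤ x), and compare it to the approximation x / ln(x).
π(3577) = 500;  x/ln(x) ≈ 437.16;  relative error ≈ 12.57%.

Directly count primes up to 3577: π(3577) = 500. The PNT approximation gives 3577/ln(3577) ≈ 3577/8.18228 ≈ 437.16. Relative error (π(x) − x/ln(x)) / π(x) ≈ 12.57%; the approximation is known to undercount slightly (Li(x) is a better estimate).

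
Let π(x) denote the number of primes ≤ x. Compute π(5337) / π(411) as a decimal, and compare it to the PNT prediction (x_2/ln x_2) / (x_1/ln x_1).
π(5337)/π(411) = 706/80 ≈ 8.8250;  PNT prediction ≈ 9.1063.

π(411) = 80 and π(5337) = 706, so π(5337)/π(411) ≈ 8.8250. The PNT-predicted ratio is (5337/ln(5337)) / (411/ln(411)) ≈ 9.1063. The two agree to within a few percent, as expected.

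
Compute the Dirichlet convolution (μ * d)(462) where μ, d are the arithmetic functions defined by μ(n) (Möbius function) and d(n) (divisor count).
(μ * d)(462) = 1

Divisors of 462: [1, 2, 3, 6, 7, 11, 14, 21, 22, 33, 42, 66, 77, 154, 231, 462]. For each d | 462:
  d = 1: μ(1) · d(462/1) = 1 · 16 = 16
  d = 2: μ(2) · d(462/2) = -1 · 8 = -8
  d = 3: μ(3) · d(462/3) = -1 · 8 = -8
  d = 6: μ(6) · d(462/6) = 1 · 4 = 4
  d = 7: μ(7) · d(462/7) = -1 · 8 = -8
  d = 11: μ(11) · d(462/11) = -1 · 8 = -8
  d = 14: μ(14) · d(462/14) = 1 · 4 = 4
  d = 21: μ(21) · d(462/21) = 1 · 4 = 4
  d = 22: μ(22) · d(462/22) = 1 · 4 = 4
  d = 33: μ(33) · d(462/33) = 1 · 4 = 4
  d = 42: μ(42) · d(462/42) = -1 · 2 = -2
  d = 66: μ(66) · d(462/66) = -1 · 2 = -2
  d = 77: μ(77) · d(462/77) = 1 · 4 = 4
  d = 154: μ(154) · d(462/154) = -1 · 2 = -2
  d = 231: μ(231) · d(462/231) = -1 · 2 = -2
  d = 462: μ(462) · d(462/462) = 1 · 1 = 1
Summing: (μ * d)(462) = 16 + -8 + -8 + 4 + -8 + -8 + 4 + 4 + 4 + 4 + -2 + -2 + 4 + -2 + -2 + 1 = 1.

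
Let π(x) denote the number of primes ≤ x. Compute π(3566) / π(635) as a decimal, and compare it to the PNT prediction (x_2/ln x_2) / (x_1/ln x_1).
π(3566)/π(635) = 499/115 ≈ 4.3391;  PNT prediction ≈ 4.4310.

π(635) = 115 and π(3566) = 499, so π(3566)/π(635) ≈ 4.3391. The PNT-predicted ratio is (3566/ln(3566)) / (635/ln(635)) ≈ 4.4310. The two agree to within a few percent, as expected.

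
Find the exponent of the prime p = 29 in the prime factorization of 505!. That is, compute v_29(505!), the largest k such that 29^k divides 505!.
v_29(505!) = 17

Legendre's formula: v_p(n!) = Σ_{k ≥ 1} ⌊n / p^k⌋. For p = 29, n = 505, the terms are:
  ⌊505/29^1⌋ = ⌊505/29⌋ = 17
(the next term ⌊505/29^2⌋ = 0, terminating the sum). Summing: v_29(505!) = 17 = 17.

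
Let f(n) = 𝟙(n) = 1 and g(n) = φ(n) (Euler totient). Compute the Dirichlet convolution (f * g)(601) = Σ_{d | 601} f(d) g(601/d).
(𝟙 * φ)(601) = 601

Divisors of 601: [1, 601]. For each d | 601:
  d = 1: 𝟙(1) · φ(601/1) = 1 · 600 = 600
  d = 601: 𝟙(601) · φ(601/601) = 1 · 1 = 1
Summing: (𝟙 * φ)(601) = 600 + 1 = 601.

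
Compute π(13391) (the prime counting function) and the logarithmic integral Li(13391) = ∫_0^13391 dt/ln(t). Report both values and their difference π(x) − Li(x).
π(13391) = 1587;  Li(13391) ≈ 1608.32;  π(x) − Li(x) ≈ -21.32.

Direct count of primes ≤ 13391 gives π(13391) = 1587. Numerical evaluation of the logarithmic integral gives Li(13391) ≈ 1608.32. The difference π(x) − Li(x) ≈ -21.32 is typically negative for small/moderate x (Li(x) overestimates), though Littlewood's theorem shows this sign changes infinitely often.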